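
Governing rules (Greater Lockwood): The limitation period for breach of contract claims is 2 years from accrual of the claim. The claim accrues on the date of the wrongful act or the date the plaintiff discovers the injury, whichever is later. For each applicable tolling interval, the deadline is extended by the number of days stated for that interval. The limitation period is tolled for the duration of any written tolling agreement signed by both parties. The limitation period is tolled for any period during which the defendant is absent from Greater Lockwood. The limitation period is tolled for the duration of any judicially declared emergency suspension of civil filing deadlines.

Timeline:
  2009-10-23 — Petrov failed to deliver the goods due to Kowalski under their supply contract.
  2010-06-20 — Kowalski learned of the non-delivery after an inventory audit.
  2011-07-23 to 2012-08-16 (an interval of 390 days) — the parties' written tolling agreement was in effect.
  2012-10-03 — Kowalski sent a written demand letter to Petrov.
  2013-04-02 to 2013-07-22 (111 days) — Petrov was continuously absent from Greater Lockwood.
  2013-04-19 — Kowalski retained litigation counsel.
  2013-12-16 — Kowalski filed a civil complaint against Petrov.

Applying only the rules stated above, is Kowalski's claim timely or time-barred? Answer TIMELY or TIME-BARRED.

TIME-BARRED

Because discovery on 2010-06-20 post-dates the 2009-10-23 act, accrual under the later-of rule falls on 2010-06-20.
Adding the 2 years base period to 2010-06-20 gives a deadline of 2012-06-20, before any tolling.
The period was tolled for 390 days by the written tolling agreement (2011-07-23 to 2012-08-16), pushing the deadline to 2013-07-15.
The period was tolled for 111 days by the defendant's absence from the jurisdiction (2013-04-02 to 2013-07-22), pushing the deadline to 2013-11-03.
Nothing else in the chronology tolls or restarts the period.
Filing on 2013-12-16 missed the 2013-11-03 deadline — the action is time-barred.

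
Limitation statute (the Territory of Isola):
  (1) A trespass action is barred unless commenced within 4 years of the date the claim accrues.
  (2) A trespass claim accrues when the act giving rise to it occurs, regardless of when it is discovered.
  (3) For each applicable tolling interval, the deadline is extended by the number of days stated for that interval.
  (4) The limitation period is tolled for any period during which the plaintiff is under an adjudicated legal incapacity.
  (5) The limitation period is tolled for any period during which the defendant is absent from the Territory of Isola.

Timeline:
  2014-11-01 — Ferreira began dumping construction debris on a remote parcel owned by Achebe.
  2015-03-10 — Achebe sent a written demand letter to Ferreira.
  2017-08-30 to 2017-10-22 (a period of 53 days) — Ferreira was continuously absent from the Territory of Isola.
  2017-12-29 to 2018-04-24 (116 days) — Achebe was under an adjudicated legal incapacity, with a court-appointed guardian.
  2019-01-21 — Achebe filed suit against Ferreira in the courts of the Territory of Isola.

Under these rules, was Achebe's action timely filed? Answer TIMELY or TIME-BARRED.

TIMELY

The claim accrued on 2014-11-01, when the wrongful act occurred.
The untolled deadline — 4 years after 2014-11-01 — is 2018-11-01.
The period was tolled for 53 days by the defendant's absence from the jurisdiction (2017-08-30 to 2017-10-22), pushing the deadline to 2018-12-24.
The period was tolled for 116 days by the plaintiff's legal incapacity (2017-12-29 to 2018-04-24), pushing the deadline to 2019-04-19.
The other events in the timeline have no effect on the limitation period under the stated rules.
The 2019-01-21 filing precedes the 2019-04-19 deadline; the claim is timely.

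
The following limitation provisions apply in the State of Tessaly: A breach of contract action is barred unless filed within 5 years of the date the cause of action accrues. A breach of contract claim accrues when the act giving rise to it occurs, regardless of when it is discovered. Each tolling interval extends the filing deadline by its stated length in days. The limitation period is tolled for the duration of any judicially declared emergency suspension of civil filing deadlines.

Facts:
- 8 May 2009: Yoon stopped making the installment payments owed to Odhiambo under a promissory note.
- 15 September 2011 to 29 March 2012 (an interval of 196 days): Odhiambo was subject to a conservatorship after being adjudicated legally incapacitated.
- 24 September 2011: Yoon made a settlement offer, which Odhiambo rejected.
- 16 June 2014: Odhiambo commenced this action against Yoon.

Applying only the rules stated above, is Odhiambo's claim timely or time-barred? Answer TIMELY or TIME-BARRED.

TIME-BARRED

The claim accrued on 8 May 2009, when the wrongful act occurred.
Adding the 5 years base period to 8 May 2009 gives a deadline of 8 May 2014, before any tolling.
Although the plaintiff's incapacity ran from 15 September 2011 to 29 March 2012, the stated rules do not make that a tolling event, so it is disregarded.
None of the other events listed affects the running of the period under the stated rules.
The 16 June 2014 filing falls after the 8 May 2014 deadline; the claim is time-barred.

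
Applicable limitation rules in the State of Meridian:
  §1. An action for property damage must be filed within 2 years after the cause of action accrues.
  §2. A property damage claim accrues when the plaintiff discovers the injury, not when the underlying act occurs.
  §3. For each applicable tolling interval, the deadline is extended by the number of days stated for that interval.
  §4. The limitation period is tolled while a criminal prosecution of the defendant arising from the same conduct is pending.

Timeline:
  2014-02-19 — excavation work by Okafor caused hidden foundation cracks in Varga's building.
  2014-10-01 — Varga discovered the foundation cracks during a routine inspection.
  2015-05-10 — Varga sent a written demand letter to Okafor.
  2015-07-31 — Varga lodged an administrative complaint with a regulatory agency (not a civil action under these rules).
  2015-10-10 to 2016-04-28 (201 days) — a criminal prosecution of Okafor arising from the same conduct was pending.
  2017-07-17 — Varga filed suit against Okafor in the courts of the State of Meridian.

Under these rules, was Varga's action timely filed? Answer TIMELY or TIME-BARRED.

TIME-BARRED

Under the discovery rule, the claim accrued on 2014-10-01, when Varga discovered the injury — not on the 2014-02-19 date of the underlying act.
Adding the 2 years base period to 2014-10-01 gives a deadline of 2016-10-01, before any tolling.
The pending criminal prosecution from 2015-10-10 to 2016-04-28 tolled the period for 201 days, extending the deadline to 2017-04-20.
Nothing else in the chronology tolls or restarts the period.
Filing on 2017-07-17 missed the 2017-04-20 deadline — the action is time-barred.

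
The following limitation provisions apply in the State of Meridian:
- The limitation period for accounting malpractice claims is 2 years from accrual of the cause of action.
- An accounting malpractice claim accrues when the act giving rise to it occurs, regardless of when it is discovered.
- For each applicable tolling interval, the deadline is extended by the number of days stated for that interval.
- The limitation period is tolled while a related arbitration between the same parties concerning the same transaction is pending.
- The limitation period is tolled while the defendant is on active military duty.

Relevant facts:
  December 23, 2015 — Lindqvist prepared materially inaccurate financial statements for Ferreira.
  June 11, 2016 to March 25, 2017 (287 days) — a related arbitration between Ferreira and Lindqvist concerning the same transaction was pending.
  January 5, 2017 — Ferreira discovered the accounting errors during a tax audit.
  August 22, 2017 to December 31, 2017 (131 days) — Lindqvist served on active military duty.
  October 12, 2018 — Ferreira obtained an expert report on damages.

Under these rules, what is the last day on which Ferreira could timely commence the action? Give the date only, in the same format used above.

The claim accrued on December 23, 2015, when the wrongful act occurred; under the stated occurrence rule the January 5, 2017 discovery does not delay accrual.
2 years from December 23, 2015 is December 23, 2017.
The pending related arbitration from June 11, 2016 to March 25, 2017 tolled the period for 287 days, extending the deadline to October 6, 2018.
The period was tolled for 131 days by the defendant's active military service (August 22, 2017 to December 31, 2017), pushing the deadline to February 14, 2019.
The other events in the timeline have no effect on the limitation period under the stated rules.

February 14, 2019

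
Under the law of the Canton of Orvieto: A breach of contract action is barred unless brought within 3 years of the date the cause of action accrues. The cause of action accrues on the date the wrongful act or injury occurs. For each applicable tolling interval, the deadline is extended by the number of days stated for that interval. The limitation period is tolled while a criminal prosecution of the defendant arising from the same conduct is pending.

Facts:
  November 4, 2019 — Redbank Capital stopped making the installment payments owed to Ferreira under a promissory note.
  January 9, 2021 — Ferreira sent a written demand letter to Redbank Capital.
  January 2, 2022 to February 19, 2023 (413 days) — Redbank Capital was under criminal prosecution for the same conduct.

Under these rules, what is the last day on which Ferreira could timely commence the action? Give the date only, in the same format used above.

The claim accrued on November 4, 2019, when the wrongful act occurred.
The untolled deadline — 3 years after November 4, 2019 — is November 4, 2022.
The pending criminal prosecution from January 2, 2022 to February 19, 2023 tolled the period for 413 days, extending the deadline to December 22, 2023.
Nothing else in the chronology tolls or restarts the period.

December 22, 2023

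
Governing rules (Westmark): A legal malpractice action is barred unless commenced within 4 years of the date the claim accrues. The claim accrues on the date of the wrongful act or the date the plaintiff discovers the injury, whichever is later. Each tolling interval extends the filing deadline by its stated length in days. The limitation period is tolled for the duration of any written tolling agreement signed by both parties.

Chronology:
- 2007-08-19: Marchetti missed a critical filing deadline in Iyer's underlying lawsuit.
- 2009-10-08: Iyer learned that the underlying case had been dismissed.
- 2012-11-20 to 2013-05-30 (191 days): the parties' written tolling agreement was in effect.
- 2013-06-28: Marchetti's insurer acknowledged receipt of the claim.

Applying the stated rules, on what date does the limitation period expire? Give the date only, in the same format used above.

The claim accrued on 2009-10-08 — the later of the 2007-08-19 act and the 2009-10-08 discovery.
Adding the 4 years base period to 2009-10-08 gives a deadline of 2013-10-08, before any tolling.
Because the written tolling agreement ran from 2012-11-20 to 2013-05-30, the deadline is extended by 191 days to 2014-04-17.
Nothing else in the chronology tolls or restarts the period.

2014-04-17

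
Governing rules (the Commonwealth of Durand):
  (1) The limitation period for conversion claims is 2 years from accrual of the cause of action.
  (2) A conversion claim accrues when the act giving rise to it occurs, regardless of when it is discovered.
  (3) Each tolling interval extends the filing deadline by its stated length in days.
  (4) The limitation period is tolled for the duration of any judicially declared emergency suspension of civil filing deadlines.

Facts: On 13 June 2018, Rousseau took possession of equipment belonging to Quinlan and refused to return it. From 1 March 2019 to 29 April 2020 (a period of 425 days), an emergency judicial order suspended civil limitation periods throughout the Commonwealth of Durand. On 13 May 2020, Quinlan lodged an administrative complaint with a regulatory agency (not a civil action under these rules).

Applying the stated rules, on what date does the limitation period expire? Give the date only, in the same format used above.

The limitation period began to run on 13 June 2018.
The untolled deadline — 2 years after 13 June 2018 — is 13 June 2020.
The emergency suspension of filing deadlines from 1 March 2019 to 29 April 2020 tolled the period for 425 days, extending the deadline to 12 August 2021.
The other events in the timeline have no effect on the limitation period under the stated rules.

12 August 2021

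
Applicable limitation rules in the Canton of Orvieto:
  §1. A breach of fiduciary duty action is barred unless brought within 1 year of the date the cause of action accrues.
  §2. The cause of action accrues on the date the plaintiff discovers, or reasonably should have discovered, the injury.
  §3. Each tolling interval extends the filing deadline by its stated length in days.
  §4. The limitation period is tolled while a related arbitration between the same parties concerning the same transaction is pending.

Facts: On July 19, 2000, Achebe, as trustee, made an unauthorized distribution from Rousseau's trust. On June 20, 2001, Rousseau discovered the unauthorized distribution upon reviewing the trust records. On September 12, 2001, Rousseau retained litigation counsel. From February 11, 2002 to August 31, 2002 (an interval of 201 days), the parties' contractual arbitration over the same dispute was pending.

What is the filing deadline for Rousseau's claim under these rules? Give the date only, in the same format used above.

The claim did not accrue until Rousseau discovered the injury on June 20, 2001; the July 19, 2000 act date does not start the clock under the stated rule.
The untolled deadline — 1 year after June 20, 2001 — is June 20, 2002.
The pending related arbitration from February 11, 2002 to August 31, 2002 tolled the period for 201 days, extending the deadline to January 7, 2003.
The other events in the timeline have no effect on the limitation period under the stated rules.

January 7, 2003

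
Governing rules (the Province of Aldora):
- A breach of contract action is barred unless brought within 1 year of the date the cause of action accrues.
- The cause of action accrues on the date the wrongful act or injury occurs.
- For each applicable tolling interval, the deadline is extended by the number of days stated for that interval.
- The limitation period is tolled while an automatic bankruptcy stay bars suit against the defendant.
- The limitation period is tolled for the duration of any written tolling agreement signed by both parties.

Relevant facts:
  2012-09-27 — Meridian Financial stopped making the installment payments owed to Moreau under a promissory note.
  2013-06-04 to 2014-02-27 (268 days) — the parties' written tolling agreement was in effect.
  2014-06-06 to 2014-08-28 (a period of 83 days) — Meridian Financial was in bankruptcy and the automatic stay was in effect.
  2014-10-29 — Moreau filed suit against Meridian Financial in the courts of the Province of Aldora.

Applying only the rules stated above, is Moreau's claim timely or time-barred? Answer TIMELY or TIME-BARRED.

TIME-BARRED

The claim accrued on 2012-09-27, when the wrongful act occurred.
Adding the 1 year base period to 2012-09-27 gives a deadline of 2013-09-27, before any tolling.
The written tolling agreement from 2013-06-04 to 2014-02-27 tolled the period for 268 days, extending the deadline to 2014-06-22.
The automatic bankruptcy stay from 2014-06-06 to 2014-08-28 tolled the period for 83 days, extending the deadline to 2014-09-13.
Filing on 2014-10-29 missed the 2014-09-13 deadline — the action is time-barred.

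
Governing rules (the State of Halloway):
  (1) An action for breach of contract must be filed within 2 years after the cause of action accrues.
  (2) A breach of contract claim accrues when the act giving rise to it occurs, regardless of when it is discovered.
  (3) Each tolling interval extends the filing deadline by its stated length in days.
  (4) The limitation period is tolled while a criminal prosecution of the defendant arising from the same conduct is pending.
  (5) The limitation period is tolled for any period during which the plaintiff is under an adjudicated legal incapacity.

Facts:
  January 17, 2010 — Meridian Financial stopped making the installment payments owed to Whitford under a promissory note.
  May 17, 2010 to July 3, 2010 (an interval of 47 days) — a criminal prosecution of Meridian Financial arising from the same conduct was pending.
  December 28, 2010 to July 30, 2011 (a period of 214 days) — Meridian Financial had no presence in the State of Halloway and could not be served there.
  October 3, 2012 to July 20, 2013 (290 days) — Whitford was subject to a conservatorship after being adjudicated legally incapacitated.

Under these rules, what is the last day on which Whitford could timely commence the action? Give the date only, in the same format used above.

March 4, 2012

The claim accrued on January 17, 2010, when the wrongful act occurred.
The untolled deadline — 2 years after January 17, 2010 — is January 17, 2012.
The pending criminal prosecution from May 17, 2010 to July 3, 2010 tolled the period for 47 days, extending the deadline to March 4, 2012.
By the time the plaintiff's legal incapacity began on October 3, 2012, the limitation period had already expired on March 4, 2012; that interval cannot revive it.
No stated provision tolls the period for the defendant's absence, so the interval from December 28, 2010 to July 30, 2011 has no effect on the deadline.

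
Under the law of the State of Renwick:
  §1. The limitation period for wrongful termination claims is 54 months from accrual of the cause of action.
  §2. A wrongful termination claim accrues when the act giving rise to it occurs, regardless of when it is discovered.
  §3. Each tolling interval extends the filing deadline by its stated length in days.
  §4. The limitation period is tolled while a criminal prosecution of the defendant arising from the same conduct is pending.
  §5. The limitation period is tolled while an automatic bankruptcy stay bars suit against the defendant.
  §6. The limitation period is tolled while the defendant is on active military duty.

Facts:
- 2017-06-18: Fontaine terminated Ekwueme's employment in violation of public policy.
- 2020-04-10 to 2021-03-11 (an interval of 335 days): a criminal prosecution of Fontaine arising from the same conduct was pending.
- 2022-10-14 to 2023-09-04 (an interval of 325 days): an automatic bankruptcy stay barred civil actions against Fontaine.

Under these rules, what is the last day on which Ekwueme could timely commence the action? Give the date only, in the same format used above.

2023-10-09

The cause of action accrued on 2017-06-18, the date of the act.
The untolled deadline — 54 months after 2017-06-18 — is 2021-12-18.
Because the pending criminal prosecution ran from 2020-04-10 to 2021-03-11, the deadline is extended by 335 days to 2022-11-18.
Because the automatic bankruptcy stay ran from 2022-10-14 to 2023-09-04, the deadline is extended by 325 days to 2023-10-09.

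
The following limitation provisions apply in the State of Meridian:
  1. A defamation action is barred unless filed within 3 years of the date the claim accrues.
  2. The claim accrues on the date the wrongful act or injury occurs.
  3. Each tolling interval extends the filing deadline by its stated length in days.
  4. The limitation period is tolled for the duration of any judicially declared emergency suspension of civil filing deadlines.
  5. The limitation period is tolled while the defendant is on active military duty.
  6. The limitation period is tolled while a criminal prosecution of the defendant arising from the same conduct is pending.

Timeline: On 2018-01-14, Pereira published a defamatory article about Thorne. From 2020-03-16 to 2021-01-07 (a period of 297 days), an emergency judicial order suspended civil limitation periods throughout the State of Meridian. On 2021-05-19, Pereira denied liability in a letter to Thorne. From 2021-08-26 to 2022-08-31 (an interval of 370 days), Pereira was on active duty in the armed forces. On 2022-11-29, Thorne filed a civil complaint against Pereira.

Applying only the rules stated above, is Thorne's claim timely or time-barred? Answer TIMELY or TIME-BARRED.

The limitation period began to run on 2018-01-14.
Adding the 3 years base period to 2018-01-14 gives a deadline of 2021-01-14, before any tolling.
The period was tolled for 297 days by the emergency suspension of filing deadlines (2020-03-16 to 2021-01-07), pushing the deadline to 2021-11-07.
The defendant's active military service from 2021-08-26 to 2022-08-31 tolled the period for 370 days, extending the deadline to 2022-11-12.
None of the other events listed affects the running of the period under the stated rules.
Thorne filed on 2022-11-29, after the 2022-11-12 deadline, so the action is time-barred.

TIME-BARRED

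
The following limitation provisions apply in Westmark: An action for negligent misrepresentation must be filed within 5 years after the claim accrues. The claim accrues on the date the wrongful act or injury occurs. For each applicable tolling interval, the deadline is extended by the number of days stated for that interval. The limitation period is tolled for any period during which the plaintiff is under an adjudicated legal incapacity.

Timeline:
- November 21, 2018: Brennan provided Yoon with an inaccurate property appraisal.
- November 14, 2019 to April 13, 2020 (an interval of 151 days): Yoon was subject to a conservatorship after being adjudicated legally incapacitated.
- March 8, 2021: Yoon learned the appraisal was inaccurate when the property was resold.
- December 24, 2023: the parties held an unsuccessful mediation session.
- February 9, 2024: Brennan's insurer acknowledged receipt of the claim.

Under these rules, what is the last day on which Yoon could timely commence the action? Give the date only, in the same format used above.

Because the rule ties accrual to occurrence, the claim accrued on November 21, 2018, not on the March 8, 2021 discovery date.
The untolled deadline — 5 years after November 21, 2018 — is November 21, 2023.
The period was tolled for 151 days by the plaintiff's legal incapacity (November 14, 2019 to April 13, 2020), pushing the deadline to April 20, 2024.
The other events in the timeline have no effect on the limitation period under the stated rules.

April 20, 2024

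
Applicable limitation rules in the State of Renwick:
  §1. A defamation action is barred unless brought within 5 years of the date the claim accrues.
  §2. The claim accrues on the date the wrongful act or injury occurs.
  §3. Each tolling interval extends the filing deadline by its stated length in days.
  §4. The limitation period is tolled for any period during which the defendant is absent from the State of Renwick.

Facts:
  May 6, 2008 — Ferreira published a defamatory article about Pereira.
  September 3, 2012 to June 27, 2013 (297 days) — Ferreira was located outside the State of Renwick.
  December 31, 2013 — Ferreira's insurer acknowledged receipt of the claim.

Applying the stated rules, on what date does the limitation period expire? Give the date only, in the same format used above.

February 27, 2014

The limitation period began to run on May 6, 2008.
The untolled deadline — 5 years after May 6, 2008 — is May 6, 2013.
The defendant's absence from the jurisdiction from September 3, 2012 to June 27, 2013 tolled the period for 297 days, extending the deadline to February 27, 2014.
The other events in the timeline have no effect on the limitation period under the stated rules.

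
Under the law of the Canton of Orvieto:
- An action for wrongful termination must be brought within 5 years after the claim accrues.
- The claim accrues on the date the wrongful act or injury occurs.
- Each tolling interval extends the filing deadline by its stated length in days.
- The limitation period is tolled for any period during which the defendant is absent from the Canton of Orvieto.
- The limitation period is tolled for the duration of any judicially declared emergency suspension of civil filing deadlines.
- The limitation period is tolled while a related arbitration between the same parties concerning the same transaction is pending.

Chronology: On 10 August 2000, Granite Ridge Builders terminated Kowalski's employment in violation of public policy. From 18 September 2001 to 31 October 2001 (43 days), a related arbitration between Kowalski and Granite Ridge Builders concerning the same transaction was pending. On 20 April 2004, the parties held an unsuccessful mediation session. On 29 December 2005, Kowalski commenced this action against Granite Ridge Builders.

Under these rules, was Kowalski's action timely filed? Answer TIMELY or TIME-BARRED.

TIME-BARRED

The claim accrued on 10 August 2000, when the wrongful act occurred.
Adding the 5 years base period to 10 August 2000 gives a deadline of 10 August 2005, before any tolling.
The period was tolled for 43 days by the pending related arbitration (18 September 2001 to 31 October 2001), pushing the deadline to 22 September 2005.
Nothing else in the chronology tolls or restarts the period.
Filing on 29 December 2005 missed the 22 September 2005 deadline — the action is time-barred.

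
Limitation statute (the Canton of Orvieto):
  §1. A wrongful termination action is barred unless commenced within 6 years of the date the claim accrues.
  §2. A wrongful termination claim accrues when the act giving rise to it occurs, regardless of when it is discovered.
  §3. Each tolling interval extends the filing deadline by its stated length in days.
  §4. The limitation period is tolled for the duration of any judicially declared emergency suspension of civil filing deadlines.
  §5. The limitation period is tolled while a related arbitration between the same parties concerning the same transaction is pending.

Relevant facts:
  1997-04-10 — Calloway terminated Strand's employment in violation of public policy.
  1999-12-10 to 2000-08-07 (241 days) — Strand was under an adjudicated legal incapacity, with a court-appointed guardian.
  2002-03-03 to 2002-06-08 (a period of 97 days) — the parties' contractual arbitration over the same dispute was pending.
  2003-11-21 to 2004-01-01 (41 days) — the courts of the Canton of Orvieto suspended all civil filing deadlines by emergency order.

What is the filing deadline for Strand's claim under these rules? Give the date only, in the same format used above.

2003-07-16

The claim accrued on 1997-04-10, the date of the act.
The untolled deadline — 6 years after 1997-04-10 — is 2003-04-10.
The period was tolled for 97 days by the pending related arbitration (2002-03-03 to 2002-06-08), pushing the deadline to 2003-07-16.
The emergency suspension of filing deadlines from 2003-11-21 to 2004-01-01 began after the period had already run on 2003-07-16, so it has no tolling effect.
No stated provision tolls the period for the plaintiff's incapacity, so the interval from 1999-12-10 to 2000-08-07 has no effect on the deadline.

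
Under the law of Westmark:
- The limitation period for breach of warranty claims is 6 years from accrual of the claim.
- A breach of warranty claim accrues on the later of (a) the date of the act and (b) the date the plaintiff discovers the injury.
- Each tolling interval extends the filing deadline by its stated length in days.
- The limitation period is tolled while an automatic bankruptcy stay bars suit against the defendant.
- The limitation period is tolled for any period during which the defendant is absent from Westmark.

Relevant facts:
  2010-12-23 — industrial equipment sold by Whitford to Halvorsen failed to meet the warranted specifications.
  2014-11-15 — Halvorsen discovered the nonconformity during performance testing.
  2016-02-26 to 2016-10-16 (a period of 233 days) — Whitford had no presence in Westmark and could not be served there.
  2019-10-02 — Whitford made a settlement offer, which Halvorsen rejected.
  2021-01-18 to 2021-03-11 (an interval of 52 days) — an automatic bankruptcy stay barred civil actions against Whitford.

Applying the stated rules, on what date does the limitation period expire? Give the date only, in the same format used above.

2021-08-27

Taking the later of the act (2010-12-23) and discovery (2014-11-15), the claim accrued on 2014-11-15.
6 years from 2014-11-15 is 2020-11-15.
The period was tolled for 233 days by the defendant's absence from the jurisdiction (2016-02-26 to 2016-10-16), pushing the deadline to 2021-07-06.
The automatic bankruptcy stay from 2021-01-18 to 2021-03-11 tolled the period for 52 days, extending the deadline to 2021-08-27.
Nothing else in the chronology tolls or restarts the period.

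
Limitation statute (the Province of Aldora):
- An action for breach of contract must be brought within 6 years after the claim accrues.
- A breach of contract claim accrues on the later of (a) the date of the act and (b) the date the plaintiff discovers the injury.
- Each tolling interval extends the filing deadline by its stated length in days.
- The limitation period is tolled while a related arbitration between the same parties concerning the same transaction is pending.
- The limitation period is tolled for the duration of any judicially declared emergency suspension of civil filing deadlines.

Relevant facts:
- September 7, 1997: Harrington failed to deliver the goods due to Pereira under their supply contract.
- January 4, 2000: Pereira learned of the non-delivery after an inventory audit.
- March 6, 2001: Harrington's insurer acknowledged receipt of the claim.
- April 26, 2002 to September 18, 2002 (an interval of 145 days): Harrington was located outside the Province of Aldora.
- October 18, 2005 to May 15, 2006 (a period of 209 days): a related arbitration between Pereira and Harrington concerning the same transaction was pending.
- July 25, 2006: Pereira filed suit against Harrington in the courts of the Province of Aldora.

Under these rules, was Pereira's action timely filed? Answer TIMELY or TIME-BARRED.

Taking the later of the act (September 7, 1997) and discovery (January 4, 2000), the claim accrued on January 4, 2000.
The untolled deadline — 6 years after January 4, 2000 — is January 4, 2006.
The period was tolled for 209 days by the pending related arbitration (October 18, 2005 to May 15, 2006), pushing the deadline to August 1, 2006.
Although the defendant's absence ran from April 26, 2002 to September 18, 2002, the stated rules do not make that a tolling event, so it is disregarded.
None of the other events listed affects the running of the period under the stated rules.
Pereira filed on July 25, 2006, before the August 1, 2006 deadline, so the action is timely.

TIMELY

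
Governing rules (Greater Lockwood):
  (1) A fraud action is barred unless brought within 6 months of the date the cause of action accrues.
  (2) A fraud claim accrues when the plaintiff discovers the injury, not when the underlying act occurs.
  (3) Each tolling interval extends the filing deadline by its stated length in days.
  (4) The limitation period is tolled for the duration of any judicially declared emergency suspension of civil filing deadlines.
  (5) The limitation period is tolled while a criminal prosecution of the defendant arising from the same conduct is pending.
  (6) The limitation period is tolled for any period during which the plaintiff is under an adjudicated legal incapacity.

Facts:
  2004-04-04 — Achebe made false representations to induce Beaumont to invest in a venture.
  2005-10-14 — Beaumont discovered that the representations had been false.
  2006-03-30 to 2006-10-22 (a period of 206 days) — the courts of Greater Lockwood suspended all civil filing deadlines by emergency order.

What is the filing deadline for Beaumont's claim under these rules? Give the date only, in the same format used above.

2006-11-06

The claim did not accrue until Beaumont discovered the injury on 2005-10-14; the 2004-04-04 act date does not start the clock under the stated rule.
The untolled deadline — 6 months after 2005-10-14 — is 2006-04-14.
The period was tolled for 206 days by the emergency suspension of filing deadlines (2006-03-30 to 2006-10-22), pushing the deadline to 2006-11-06.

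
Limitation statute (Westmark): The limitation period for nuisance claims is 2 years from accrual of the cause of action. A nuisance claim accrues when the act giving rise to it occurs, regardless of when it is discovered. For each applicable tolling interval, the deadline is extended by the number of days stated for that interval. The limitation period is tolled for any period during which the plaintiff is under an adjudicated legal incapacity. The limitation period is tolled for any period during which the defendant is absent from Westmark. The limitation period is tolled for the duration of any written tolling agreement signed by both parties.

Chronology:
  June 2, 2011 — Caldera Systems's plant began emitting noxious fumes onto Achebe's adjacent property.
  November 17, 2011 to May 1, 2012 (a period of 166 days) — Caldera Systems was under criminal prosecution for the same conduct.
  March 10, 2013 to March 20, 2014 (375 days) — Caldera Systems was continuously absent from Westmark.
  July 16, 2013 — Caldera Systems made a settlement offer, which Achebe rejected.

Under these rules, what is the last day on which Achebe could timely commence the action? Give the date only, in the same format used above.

The claim accrued on June 2, 2011, when the wrongful act occurred.
The untolled deadline — 2 years after June 2, 2011 — is June 2, 2013.
Because the defendant's absence from the jurisdiction ran from March 10, 2013 to March 20, 2014, the deadline is extended by 375 days to June 12, 2014.
No stated provision tolls the period for a criminal prosecution, so the interval from November 17, 2011 to May 1, 2012 has no effect on the deadline.
The other events in the timeline have no effect on the limitation period under the stated rules.

June 12, 2014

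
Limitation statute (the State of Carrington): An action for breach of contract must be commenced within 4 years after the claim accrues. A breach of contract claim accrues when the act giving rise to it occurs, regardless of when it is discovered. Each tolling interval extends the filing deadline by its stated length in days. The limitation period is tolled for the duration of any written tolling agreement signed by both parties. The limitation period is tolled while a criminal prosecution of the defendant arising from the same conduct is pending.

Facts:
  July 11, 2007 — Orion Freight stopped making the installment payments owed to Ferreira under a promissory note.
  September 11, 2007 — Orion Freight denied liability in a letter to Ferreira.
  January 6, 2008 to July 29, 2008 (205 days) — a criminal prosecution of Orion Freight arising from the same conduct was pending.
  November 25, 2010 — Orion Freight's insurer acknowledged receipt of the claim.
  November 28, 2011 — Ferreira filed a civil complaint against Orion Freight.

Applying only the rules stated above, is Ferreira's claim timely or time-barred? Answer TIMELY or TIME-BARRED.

TIMELY

The claim accrued on July 11, 2007, when the wrongful act occurred.
Adding the 4 years base period to July 11, 2007 gives a deadline of July 11, 2011, before any tolling.
The period was tolled for 205 days by the pending criminal prosecution (January 6, 2008 to July 29, 2008), pushing the deadline to February 1, 2012.
Nothing else in the chronology tolls or restarts the period.
The November 28, 2011 filing precedes the February 1, 2012 deadline; the claim is timely.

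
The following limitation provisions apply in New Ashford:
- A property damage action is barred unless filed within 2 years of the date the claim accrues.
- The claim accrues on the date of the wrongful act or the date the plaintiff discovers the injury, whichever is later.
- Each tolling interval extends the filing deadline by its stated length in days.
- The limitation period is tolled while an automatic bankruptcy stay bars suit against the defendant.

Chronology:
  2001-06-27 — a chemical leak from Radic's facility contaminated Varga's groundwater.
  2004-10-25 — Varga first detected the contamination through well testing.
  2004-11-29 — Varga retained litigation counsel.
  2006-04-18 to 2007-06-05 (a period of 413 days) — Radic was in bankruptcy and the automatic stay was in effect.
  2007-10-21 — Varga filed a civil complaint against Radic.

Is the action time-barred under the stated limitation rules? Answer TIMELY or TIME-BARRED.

TIMELY

The claim accrued on 2004-10-25 — the later of the 2001-06-27 act and the 2004-10-25 discovery.
The untolled deadline — 2 years after 2004-10-25 — is 2006-10-25.
The automatic bankruptcy stay from 2006-04-18 to 2007-06-05 tolled the period for 413 days, extending the deadline to 2007-12-12.
None of the other events listed affects the running of the period under the stated rules.
Filing on 2007-10-21 beat the 2007-12-12 deadline — the action is timely.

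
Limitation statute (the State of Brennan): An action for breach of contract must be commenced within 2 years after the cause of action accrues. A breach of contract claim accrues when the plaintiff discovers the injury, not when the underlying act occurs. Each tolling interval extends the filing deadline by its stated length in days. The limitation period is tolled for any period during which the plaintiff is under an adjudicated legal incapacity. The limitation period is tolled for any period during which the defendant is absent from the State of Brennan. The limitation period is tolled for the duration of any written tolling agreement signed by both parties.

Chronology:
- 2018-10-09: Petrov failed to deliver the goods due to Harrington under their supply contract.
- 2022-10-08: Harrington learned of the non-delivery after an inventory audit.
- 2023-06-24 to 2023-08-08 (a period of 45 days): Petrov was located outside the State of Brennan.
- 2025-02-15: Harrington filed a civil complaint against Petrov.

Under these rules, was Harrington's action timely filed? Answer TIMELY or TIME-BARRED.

TIME-BARRED

The claim did not accrue until Harrington discovered the injury on 2022-10-08; the 2018-10-09 act date does not start the clock under the stated rule.
Adding the 2 years base period to 2022-10-08 gives a deadline of 2024-10-08, before any tolling.
Because the defendant's absence from the jurisdiction ran from 2023-06-24 to 2023-08-08, the deadline is extended by 45 days to 2024-11-22.
The 2025-02-15 filing falls after the 2024-11-22 deadline; the claim is time-barred.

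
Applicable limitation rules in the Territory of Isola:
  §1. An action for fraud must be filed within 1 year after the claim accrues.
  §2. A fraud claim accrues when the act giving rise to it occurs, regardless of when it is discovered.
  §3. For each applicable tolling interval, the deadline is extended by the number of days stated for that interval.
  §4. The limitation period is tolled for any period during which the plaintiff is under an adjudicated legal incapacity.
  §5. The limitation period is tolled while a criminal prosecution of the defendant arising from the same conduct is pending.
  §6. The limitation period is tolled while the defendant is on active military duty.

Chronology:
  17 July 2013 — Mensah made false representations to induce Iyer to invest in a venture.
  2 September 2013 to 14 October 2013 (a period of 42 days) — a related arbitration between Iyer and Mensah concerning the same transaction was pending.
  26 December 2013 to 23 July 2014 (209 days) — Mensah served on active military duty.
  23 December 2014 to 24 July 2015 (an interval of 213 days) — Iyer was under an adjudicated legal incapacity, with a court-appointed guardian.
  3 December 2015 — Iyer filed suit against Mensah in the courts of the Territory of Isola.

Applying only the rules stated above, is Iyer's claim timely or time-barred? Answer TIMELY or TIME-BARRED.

The claim accrued on 17 July 2013, when the wrongful act occurred.
Adding the 1 year base period to 17 July 2013 gives a deadline of 17 July 2014, before any tolling.
Because the defendant's active military service ran from 26 December 2013 to 23 July 2014, the deadline is extended by 209 days to 11 February 2015.
Because the plaintiff's legal incapacity ran from 23 December 2014 to 24 July 2015, the deadline is extended by 213 days to 12 September 2015.
Although a pending arbitration ran from 2 September 2013 to 14 October 2013, the stated rules do not make that a tolling event, so it is disregarded.
Filing on 3 December 2015 missed the 12 September 2015 deadline — the action is time-barred.

TIME-BARRED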